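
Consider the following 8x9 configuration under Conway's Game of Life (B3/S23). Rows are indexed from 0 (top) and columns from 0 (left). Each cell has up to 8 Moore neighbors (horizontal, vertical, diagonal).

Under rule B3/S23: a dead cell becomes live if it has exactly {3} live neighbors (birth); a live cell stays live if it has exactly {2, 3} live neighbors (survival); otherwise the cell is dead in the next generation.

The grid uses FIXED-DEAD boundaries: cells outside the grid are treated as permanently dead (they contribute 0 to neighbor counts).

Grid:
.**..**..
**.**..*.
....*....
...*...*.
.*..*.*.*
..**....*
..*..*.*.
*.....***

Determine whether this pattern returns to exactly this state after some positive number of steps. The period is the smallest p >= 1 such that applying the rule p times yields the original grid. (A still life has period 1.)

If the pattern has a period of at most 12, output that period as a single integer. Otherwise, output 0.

Simulating and comparing each generation to the original:
Gen 0 (original, given above): 26 live cells
Gen 1: 33 live cells, differs from original
Gen 2: 16 live cells, differs from original
Gen 3: 15 live cells, differs from original
Gen 4: 12 live cells, differs from original
Gen 5: 13 live cells, differs from original
Gen 6: 18 live cells, differs from original
Gen 7: 12 live cells, differs from original
Gen 8: 16 live cells, differs from original
Gen 9: 10 live cells, differs from original
Gen 10: 8 live cells, differs from original
Gen 11: 8 live cells, differs from original
Gen 12: 6 live cells, differs from original
No period found within 12 steps.

Answer: 0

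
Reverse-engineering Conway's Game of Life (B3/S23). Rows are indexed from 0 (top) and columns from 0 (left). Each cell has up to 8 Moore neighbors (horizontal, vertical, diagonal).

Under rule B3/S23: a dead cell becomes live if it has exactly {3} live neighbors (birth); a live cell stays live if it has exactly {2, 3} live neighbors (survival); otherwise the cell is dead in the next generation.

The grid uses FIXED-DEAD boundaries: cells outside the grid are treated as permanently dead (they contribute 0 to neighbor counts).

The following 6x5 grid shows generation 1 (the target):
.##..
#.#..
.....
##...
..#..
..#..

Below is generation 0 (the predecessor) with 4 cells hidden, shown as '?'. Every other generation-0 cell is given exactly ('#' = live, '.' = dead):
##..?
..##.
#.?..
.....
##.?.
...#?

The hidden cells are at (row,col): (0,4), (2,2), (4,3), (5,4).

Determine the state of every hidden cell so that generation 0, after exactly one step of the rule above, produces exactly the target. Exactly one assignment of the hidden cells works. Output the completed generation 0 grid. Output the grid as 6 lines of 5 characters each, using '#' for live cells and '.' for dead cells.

Answer: ##...
..##.
#....
.....
##.#.
...#.

Derivation:
Hidden generation-0 cells (in order): (0,4), (2,2), (4,3), (5,4).
A hidden cell only influences target cells in its own 3x3 neighborhood. Try each of the 2^4 = 16 assignments, step the completed generation 0 forward once under B3/S23, and compare with the target:
  (0,4)=. (2,2)=. (4,3)=. (5,4)=. -> step gives (4,2)='.' but target has '#' -> reject
  (0,4)=. (2,2)=. (4,3)=. (5,4)=# -> step gives (4,2)='.' but target has '#' -> reject
  (0,4)=. (2,2)=. (4,3)=# (5,4)=. -> step reproduces the target at every cell -> ACCEPT
  (0,4)=. (2,2)=. (4,3)=# (5,4)=# -> step gives (4,3)='#' but target has '.' -> reject
  (0,4)=. (2,2)=# (4,3)=. (5,4)=. -> step gives (1,3)='#' but target has '.' -> reject
  (0,4)=. (2,2)=# (4,3)=. (5,4)=# -> step gives (1,3)='#' but target has '.' -> reject
  (0,4)=. (2,2)=# (4,3)=# (5,4)=. -> step gives (1,3)='#' but target has '.' -> reject
  (0,4)=. (2,2)=# (4,3)=# (5,4)=# -> step gives (1,3)='#' but target has '.' -> reject
  (0,4)=# (2,2)=. (4,3)=. (5,4)=. -> step gives (0,3)='#' but target has '.' -> reject
  (0,4)=# (2,2)=. (4,3)=. (5,4)=# -> step gives (0,3)='#' but target has '.' -> reject
  (0,4)=# (2,2)=. (4,3)=# (5,4)=. -> step gives (0,3)='#' but target has '.' -> reject
  (0,4)=# (2,2)=. (4,3)=# (5,4)=# -> step gives (0,3)='#' but target has '.' -> reject
  (0,4)=# (2,2)=# (4,3)=. (5,4)=. -> step gives (0,3)='#' but target has '.' -> reject
  (0,4)=# (2,2)=# (4,3)=. (5,4)=# -> step gives (0,3)='#' but target has '.' -> reject
  (0,4)=# (2,2)=# (4,3)=# (5,4)=. -> step gives (0,3)='#' but target has '.' -> reject
  (0,4)=# (2,2)=# (4,3)=# (5,4)=# -> step gives (0,3)='#' but target has '.' -> reject
Unique solution: (0,4)=dead, (2,2)=dead, (4,3)=live, (5,4)=dead.
Check: live-neighbor counts of every cell in the completed generation 0:
12321
34211
02221
33211
11312
22312
Applying B3/S23 to generation 0 with these counts gives:
.##..
#.#..
.....
##...
..#..
..#..
which matches the target exactly.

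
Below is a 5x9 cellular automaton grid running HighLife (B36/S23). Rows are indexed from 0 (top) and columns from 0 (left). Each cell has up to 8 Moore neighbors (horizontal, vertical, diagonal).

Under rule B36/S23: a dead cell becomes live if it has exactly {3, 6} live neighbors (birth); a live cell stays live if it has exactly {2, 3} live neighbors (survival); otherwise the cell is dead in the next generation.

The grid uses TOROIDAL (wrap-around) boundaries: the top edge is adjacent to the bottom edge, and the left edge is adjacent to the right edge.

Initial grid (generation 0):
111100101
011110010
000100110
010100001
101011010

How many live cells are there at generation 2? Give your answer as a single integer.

Simulating step by step:
Generation 0 (given above): 22 live cells
Generation 1: 19 live cells
000000100
000011000
111000111
110101001
010011110
Generation 2: 18 live cells
000001010
110001001
001100110
000100110
011010011
Population at generation 2: 18

Answer: 18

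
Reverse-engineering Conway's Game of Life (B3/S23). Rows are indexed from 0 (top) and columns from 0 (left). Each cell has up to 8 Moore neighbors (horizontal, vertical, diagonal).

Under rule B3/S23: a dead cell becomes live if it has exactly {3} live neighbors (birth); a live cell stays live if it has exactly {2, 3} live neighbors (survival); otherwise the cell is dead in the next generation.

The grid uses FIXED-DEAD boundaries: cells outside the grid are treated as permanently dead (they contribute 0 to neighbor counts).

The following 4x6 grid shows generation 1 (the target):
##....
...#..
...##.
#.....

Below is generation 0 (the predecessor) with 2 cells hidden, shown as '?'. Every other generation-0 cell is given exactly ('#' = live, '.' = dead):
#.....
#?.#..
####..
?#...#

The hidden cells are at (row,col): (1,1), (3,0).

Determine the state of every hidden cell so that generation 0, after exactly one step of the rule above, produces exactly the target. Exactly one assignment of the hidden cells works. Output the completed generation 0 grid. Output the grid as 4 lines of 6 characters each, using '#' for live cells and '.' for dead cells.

Answer: #.....
##.#..
####..
##...#

Derivation:
Hidden generation-0 cells (in order): (1,1), (3,0).
A hidden cell only influences target cells in its own 3x3 neighborhood. Try each of the 2^2 = 4 assignments, step the completed generation 0 forward once under B3/S23, and compare with the target:
  (1,1)=. (3,0)=. -> step gives (0,0)='.' but target has '#' -> reject
  (1,1)=. (3,0)=# -> step gives (0,0)='.' but target has '#' -> reject
  (1,1)=# (3,0)=. -> step gives (3,1)='#' but target has '.' -> reject
  (1,1)=# (3,0)=# -> step reproduces the target at every cell -> ACCEPT
Unique solution: (1,1)=live, (3,0)=live.
Check: live-neighbor counts of every cell in the completed generation 0:
232110
455220
565231
344220
Applying B3/S23 to generation 0 with these counts gives:
##....
...#..
...##.
#.....
which matches the target exactly.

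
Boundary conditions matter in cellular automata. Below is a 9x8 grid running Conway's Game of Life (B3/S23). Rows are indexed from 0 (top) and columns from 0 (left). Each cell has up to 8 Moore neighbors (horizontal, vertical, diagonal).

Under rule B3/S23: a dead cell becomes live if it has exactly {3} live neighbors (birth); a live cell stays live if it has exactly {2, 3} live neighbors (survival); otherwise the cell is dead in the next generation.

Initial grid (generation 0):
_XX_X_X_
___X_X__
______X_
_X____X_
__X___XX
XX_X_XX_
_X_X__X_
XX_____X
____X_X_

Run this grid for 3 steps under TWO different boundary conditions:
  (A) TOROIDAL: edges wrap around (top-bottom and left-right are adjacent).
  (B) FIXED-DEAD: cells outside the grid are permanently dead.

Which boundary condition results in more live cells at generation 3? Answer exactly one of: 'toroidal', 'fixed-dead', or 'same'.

Answer: toroidal

Derivation:
Under TOROIDAL boundary, generation 3:
_X____XX
__X____X
_______X
___XXXXX
_X_XX_XX
_X_X____
X__X____
XX______
__X_____
Population = 23

Under FIXED-DEAD boundary, generation 3:
________
__XX____
______X_
__XXX_X_
X__XX_X_
X__X____
X__X__XX
______XX
________
Population = 19

Comparison: toroidal=23, fixed-dead=19 -> toroidal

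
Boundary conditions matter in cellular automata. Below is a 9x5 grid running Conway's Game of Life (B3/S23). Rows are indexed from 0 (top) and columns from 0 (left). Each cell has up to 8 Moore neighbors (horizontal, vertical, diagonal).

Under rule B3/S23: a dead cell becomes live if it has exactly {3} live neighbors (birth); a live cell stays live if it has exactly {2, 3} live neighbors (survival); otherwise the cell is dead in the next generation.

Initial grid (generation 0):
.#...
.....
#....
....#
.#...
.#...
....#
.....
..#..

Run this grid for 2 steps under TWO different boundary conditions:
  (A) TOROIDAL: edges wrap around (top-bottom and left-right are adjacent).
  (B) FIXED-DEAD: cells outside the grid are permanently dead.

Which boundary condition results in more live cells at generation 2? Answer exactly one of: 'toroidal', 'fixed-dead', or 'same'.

Answer: toroidal

Derivation:
Under TOROIDAL boundary, generation 2:
.....
.....
.....
.....
##..#
.....
.....
.....
.....
Population = 3

Under FIXED-DEAD boundary, generation 2:
.....
.....
.....
.....
.....
.....
.....
.....
.....
Population = 0

Comparison: toroidal=3, fixed-dead=0 -> toroidal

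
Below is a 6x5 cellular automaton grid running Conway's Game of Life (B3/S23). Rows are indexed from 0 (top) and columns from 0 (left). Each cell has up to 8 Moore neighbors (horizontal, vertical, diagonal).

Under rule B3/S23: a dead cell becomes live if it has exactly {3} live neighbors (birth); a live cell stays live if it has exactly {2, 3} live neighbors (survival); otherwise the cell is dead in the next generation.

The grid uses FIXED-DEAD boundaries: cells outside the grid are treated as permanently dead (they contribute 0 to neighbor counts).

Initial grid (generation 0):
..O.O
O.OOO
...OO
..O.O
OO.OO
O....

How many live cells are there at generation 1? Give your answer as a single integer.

Simulating step by step:
Generation 0 (given above): 15 live cells
Generation 1: 15 live cells
.OO.O
.OO..
.O...
.OO..
OOOOO
OO...
Population at generation 1: 15

Answer: 15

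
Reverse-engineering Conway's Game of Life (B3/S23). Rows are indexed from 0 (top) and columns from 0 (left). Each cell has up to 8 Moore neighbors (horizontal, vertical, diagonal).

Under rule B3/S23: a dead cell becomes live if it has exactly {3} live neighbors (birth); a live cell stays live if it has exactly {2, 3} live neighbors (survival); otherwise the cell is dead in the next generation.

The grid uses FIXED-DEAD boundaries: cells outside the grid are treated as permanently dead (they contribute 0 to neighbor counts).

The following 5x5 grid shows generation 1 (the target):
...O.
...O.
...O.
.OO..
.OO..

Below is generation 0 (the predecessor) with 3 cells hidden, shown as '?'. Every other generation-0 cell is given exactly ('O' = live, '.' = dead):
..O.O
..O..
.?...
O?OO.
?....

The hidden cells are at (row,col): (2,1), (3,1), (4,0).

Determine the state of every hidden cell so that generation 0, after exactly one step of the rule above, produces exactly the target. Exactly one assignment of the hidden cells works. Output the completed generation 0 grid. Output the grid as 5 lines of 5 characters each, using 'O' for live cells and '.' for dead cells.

Answer: ..O.O
..O..
.....
OOOO.
.....

Derivation:
Hidden generation-0 cells (in order): (2,1), (3,1), (4,0).
A hidden cell only influences target cells in its own 3x3 neighborhood. Try each of the 2^3 = 8 assignments, step the completed generation 0 forward once under B3/S23, and compare with the target:
  (2,1)=. (3,1)=. (4,0)=. -> step gives (2,1)='O' but target has '.' -> reject
  (2,1)=. (3,1)=. (4,0)=O -> step gives (2,1)='O' but target has '.' -> reject
  (2,1)=. (3,1)=O (4,0)=. -> step reproduces the target at every cell -> ACCEPT
  (2,1)=. (3,1)=O (4,0)=O -> step gives (3,0)='O' but target has '.' -> reject
  (2,1)=O (3,1)=. (4,0)=. -> step gives (1,1)='O' but target has '.' -> reject
  (2,1)=O (3,1)=. (4,0)=O -> step gives (1,1)='O' but target has '.' -> reject
  (2,1)=O (3,1)=O (4,0)=. -> step gives (1,1)='O' but target has '.' -> reject
  (2,1)=O (3,1)=O (4,0)=O -> step gives (1,1)='O' but target has '.' -> reject
Unique solution: (2,1)=dead, (3,1)=live, (4,0)=dead.
Check: live-neighbor counts of every cell in the completed generation 0:
02130
02131
24431
12211
23321
Applying B3/S23 to generation 0 with these counts gives:
...O.
...O.
...O.
.OO..
.OO..
which matches the target exactly.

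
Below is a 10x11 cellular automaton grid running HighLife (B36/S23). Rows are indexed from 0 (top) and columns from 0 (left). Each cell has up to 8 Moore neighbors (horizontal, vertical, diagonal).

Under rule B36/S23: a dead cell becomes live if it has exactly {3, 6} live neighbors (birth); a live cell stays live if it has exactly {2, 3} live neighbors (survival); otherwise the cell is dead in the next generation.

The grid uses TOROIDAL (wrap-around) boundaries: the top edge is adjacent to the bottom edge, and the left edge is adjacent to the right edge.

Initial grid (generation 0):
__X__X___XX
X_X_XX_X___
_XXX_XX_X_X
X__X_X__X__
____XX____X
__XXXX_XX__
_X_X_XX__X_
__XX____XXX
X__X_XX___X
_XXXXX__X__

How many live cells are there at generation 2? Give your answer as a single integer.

Simulating step by step:
Generation 0 (given above): 50 live cells
Generation 1: 46 live cells
X__XX___XXX
X______XX__
____X___XXX
XX_XX__X__X
__X____XXX_
__X____XXX_
_XX_XXX___X
_X_X___XX__
X_X_XXXXX_X
_X_________
Generation 2: 48 live cells
XX_____XXXX
X__XX__X__X
_X_XX______
XXXXX__XXX_
X_X___X____
__X__X____X
XX__XXX____
_____XX_X_X
X_XXXXX_XX_
_XX___X____
Population at generation 2: 48

Answer: 48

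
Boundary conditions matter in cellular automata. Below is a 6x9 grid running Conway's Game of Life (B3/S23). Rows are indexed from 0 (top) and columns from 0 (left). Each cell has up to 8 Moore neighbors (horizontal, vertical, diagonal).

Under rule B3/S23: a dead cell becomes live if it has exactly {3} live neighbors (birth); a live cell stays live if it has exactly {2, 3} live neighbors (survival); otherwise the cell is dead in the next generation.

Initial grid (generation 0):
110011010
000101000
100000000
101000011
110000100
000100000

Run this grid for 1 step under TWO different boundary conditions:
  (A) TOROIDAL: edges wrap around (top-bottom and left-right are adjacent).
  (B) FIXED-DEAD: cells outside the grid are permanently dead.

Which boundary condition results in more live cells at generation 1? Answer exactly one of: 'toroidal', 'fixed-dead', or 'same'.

Answer: toroidal

Derivation:
Under TOROIDAL boundary, generation 1:
001101100
110001101
110000000
000000010
111000010
001011101
Population = 21

Under FIXED-DEAD boundary, generation 1:
000011100
110001100
010000000
100000010
111000010
000000000
Population = 14

Comparison: toroidal=21, fixed-dead=14 -> toroidal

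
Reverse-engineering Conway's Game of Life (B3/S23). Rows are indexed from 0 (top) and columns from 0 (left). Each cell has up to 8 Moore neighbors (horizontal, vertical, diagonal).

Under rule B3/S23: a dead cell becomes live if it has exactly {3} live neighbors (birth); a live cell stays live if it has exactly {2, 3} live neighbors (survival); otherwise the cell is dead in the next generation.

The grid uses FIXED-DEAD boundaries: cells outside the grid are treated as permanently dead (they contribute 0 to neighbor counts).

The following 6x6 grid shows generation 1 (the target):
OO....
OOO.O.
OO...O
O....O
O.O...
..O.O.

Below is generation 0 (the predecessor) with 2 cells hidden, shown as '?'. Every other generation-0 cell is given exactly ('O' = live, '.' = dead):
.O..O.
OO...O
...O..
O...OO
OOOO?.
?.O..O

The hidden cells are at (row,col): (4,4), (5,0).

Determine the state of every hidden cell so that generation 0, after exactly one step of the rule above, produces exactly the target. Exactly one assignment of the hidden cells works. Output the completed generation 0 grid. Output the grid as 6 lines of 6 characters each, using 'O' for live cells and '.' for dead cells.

Answer: .O..O.
OO...O
...O..
O...OO
OOOOO.
..O..O

Derivation:
Hidden generation-0 cells (in order): (4,4), (5,0).
A hidden cell only influences target cells in its own 3x3 neighborhood. Try each of the 2^2 = 4 assignments, step the completed generation 0 forward once under B3/S23, and compare with the target:
  (4,4)=. (5,0)=. -> step gives (3,4)='O' but target has '.' -> reject
  (4,4)=. (5,0)=O -> step gives (3,4)='O' but target has '.' -> reject
  (4,4)=O (5,0)=. -> step reproduces the target at every cell -> ACCEPT
  (4,4)=O (5,0)=O -> step gives (5,0)='O' but target has '.' -> reject
Unique solution: (4,4)=live, (5,0)=dead.
Check: live-neighbor counts of every cell in the completed generation 0:
322112
223231
332143
244542
243444
243431
Applying B3/S23 to generation 0 with these counts gives:
OO....
OOO.O.
OO...O
O....O
O.O...
..O.O.
which matches the target exactly.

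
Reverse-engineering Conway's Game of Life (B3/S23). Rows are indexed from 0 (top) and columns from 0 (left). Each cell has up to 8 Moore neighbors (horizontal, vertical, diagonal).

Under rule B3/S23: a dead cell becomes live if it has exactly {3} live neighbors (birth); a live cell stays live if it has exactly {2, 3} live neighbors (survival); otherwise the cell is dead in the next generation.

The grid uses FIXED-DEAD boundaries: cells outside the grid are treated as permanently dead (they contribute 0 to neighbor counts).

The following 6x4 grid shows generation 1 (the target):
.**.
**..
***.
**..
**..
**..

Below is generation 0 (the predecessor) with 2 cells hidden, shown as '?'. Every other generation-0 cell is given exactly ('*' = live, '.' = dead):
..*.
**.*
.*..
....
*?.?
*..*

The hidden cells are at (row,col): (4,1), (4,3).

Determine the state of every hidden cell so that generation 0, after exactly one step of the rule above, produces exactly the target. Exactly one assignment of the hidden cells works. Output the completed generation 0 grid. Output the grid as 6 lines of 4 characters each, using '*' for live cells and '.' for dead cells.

Hidden generation-0 cells (in order): (4,1), (4,3).
A hidden cell only influences target cells in its own 3x3 neighborhood. Try each of the 2^2 = 4 assignments, step the completed generation 0 forward once under B3/S23, and compare with the target:
  (4,1)=. (4,3)=. -> step gives (3,0)='.' but target has '*' -> reject
  (4,1)=. (4,3)=* -> step gives (3,0)='.' but target has '*' -> reject
  (4,1)=* (4,3)=. -> step reproduces the target at every cell -> ACCEPT
  (4,1)=* (4,3)=* -> step gives (3,2)='*' but target has '.' -> reject
Unique solution: (4,1)=live, (4,3)=dead.
Check: live-neighbor counts of every cell in the completed generation 0:
2322
2341
3231
3320
2221
2320
Applying B3/S23 to generation 0 with these counts gives:
.**.
**..
***.
**..
**..
**..
which matches the target exactly.

Answer: ..*.
**.*
.*..
....
**..
*..*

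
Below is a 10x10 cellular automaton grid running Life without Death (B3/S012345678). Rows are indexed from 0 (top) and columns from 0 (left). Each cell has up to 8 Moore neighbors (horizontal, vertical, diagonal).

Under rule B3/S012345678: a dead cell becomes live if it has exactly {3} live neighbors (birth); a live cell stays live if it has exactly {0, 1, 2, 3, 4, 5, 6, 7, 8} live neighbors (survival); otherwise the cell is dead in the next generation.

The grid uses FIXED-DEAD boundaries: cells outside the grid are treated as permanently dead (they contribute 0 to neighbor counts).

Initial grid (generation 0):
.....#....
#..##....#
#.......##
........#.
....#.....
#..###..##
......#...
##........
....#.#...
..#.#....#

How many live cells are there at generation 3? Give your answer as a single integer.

Answer: 66

Derivation:
Simulating step by step:
Generation 0 (given above): 24 live cells
Generation 1: 41 live cells
....##....
#..##...##
#.......##
........##
...###..##
#..###..##
##..###...
##...#....
.#.####...
..####...#
Generation 2: 55 live cells
...###....
#..###..##
#......###
....#..###
...###.###
######.###
#######...
##.#.#....
##.####...
..#####..#
Generation 3: 66 live cells
...###....
#..#######
#..#.#####
...###.###
.#.###.###
######.###
#########.
##.#.#....
##.####...
.######..#
Population at generation 3: 66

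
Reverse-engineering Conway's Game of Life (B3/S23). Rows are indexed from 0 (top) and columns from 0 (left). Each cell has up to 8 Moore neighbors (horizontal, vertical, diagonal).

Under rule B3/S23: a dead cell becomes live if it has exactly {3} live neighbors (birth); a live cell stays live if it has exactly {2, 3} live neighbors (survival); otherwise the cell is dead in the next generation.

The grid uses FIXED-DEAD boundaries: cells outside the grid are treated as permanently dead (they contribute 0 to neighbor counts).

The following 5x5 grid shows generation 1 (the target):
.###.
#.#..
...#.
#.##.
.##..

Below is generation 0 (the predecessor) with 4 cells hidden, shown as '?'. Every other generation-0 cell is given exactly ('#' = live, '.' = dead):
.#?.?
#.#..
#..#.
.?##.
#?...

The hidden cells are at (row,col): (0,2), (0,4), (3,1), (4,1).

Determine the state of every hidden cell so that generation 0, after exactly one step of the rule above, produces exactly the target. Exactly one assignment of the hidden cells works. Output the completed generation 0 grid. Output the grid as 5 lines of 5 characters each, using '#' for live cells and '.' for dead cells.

Answer: .##.#
#.#..
#..#.
..##.
##...

Derivation:
Hidden generation-0 cells (in order): (0,2), (0,4), (3,1), (4,1).
A hidden cell only influences target cells in its own 3x3 neighborhood. Try each of the 2^4 = 16 assignments, step the completed generation 0 forward once under B3/S23, and compare with the target:
  (0,2)=. (0,4)=. (3,1)=. (4,1)=. -> step gives (0,2)='.' but target has '#' -> reject
  (0,2)=. (0,4)=. (3,1)=. (4,1)=# -> step gives (0,2)='.' but target has '#' -> reject
  (0,2)=. (0,4)=. (3,1)=# (4,1)=. -> step gives (0,2)='.' but target has '#' -> reject
  (0,2)=. (0,4)=. (3,1)=# (4,1)=# -> step gives (0,2)='.' but target has '#' -> reject
  (0,2)=. (0,4)=# (3,1)=. (4,1)=. -> step gives (0,2)='.' but target has '#' -> reject
  (0,2)=. (0,4)=# (3,1)=. (4,1)=# -> step gives (0,2)='.' but target has '#' -> reject
  (0,2)=. (0,4)=# (3,1)=# (4,1)=. -> step gives (0,2)='.' but target has '#' -> reject
  (0,2)=. (0,4)=# (3,1)=# (4,1)=# -> step gives (0,2)='.' but target has '#' -> reject
  (0,2)=# (0,4)=. (3,1)=. (4,1)=. -> step gives (0,3)='.' but target has '#' -> reject
  (0,2)=# (0,4)=. (3,1)=. (4,1)=# -> step gives (0,3)='.' but target has '#' -> reject
  (0,2)=# (0,4)=. (3,1)=# (4,1)=. -> step gives (0,3)='.' but target has '#' -> reject
  (0,2)=# (0,4)=. (3,1)=# (4,1)=# -> step gives (0,3)='.' but target has '#' -> reject
  (0,2)=# (0,4)=# (3,1)=. (4,1)=. -> step gives (3,0)='.' but target has '#' -> reject
  (0,2)=# (0,4)=# (3,1)=. (4,1)=# -> step reproduces the target at every cell -> ACCEPT
  (0,2)=# (0,4)=# (3,1)=# (4,1)=. -> step gives (2,0)='#' but target has '.' -> reject
  (0,2)=# (0,4)=# (3,1)=# (4,1)=# -> step gives (2,0)='#' but target has '.' -> reject
Unique solution: (0,2)=live, (0,4)=live, (3,1)=dead, (4,1)=live.
Check: live-neighbor counts of every cell in the completed generation 0:
23230
25342
14432
34322
12321
Applying B3/S23 to generation 0 with these counts gives:
.###.
#.#..
...#.
#.##.
.##..
which matches the target exactly.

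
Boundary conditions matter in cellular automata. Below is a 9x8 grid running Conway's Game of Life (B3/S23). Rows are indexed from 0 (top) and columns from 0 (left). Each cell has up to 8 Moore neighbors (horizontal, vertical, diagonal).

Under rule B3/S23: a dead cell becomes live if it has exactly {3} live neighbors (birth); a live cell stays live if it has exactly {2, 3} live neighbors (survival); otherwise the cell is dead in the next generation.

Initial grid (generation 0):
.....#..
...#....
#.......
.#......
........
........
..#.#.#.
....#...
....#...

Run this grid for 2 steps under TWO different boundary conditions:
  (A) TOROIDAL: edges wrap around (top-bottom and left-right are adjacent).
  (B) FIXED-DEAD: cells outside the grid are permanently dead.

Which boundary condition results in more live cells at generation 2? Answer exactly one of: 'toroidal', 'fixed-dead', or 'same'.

Answer: toroidal

Derivation:
Under TOROIDAL boundary, generation 2:
....##..
........
........
........
........
........
....#...
...#....
...###..
Population = 7

Under FIXED-DEAD boundary, generation 2:
........
........
........
........
........
........
....#...
....#...
........
Population = 2

Comparison: toroidal=7, fixed-dead=2 -> toroidal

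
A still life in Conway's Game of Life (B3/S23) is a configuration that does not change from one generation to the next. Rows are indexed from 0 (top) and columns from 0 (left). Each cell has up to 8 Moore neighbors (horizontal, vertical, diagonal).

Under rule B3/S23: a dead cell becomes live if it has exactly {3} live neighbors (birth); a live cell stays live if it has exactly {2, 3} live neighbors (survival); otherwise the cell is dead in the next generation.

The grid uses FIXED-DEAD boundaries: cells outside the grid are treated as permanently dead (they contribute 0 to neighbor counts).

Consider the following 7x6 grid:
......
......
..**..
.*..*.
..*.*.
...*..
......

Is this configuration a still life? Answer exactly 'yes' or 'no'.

Compute generation 1 and compare to generation 0 (given above):
Generation 1:
......
......
..**..
.*..*.
..*.*.
...*..
......
The grids are IDENTICAL -> still life.

Answer: yes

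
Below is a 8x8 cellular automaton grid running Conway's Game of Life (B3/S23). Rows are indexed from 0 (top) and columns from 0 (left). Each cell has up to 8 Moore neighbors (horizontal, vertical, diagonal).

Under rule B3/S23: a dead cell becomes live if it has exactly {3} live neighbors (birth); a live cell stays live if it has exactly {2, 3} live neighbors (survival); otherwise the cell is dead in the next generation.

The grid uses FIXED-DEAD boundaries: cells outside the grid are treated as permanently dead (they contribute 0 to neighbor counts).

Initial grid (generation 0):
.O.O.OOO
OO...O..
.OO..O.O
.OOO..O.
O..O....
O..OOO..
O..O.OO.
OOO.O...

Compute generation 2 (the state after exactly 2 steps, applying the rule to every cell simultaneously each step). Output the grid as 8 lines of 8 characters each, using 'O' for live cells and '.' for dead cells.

Simulating step by step:
Generation 0 (given above): 30 live cells
Generation 1: 32 live cells
OOO.OOO.
O....O.O
...OOO..
O..OO.O.
O....O..
OOOO.OO.
O.....O.
OOOOOO..
Generation 2: 23 live cells
(generation 2 grid is the final answer)

Answer: OO..OOO.
O.O.....
...O....
...O..O.
O.......
O.O.OOO.
......O.
OOOOOO..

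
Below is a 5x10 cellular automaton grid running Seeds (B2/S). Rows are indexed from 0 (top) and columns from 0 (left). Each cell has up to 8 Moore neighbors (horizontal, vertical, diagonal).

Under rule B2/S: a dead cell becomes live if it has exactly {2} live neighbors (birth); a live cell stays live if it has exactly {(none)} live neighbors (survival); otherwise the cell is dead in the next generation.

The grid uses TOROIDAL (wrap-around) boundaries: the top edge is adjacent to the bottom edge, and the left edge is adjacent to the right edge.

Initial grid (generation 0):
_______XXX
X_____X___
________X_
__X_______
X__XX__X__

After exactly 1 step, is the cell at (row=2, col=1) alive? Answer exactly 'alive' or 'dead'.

Answer: alive

Derivation:
Simulating step by step:
Generation 0 (given above): 11 live cells
Generation 1: 15 live cells
_X_XXX____
__________
_X_____X_X
_X__X__XXX
_XX___X___

Cell (2,1) at generation 1: 1 -> alive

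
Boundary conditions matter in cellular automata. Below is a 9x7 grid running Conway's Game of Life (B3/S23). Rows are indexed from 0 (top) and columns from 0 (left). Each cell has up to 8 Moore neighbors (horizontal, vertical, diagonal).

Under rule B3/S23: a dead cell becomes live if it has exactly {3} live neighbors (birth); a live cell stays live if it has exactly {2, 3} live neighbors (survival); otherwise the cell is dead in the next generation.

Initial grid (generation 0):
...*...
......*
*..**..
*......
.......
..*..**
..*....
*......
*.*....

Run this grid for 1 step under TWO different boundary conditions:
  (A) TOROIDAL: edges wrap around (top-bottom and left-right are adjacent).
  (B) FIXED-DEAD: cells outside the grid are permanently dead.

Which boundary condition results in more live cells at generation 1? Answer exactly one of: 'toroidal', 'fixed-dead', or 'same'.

Under TOROIDAL boundary, generation 1:
.......
...**..
*.....*
.......
......*
.......
.*....*
.......
.*.....
Population = 8

Under FIXED-DEAD boundary, generation 1:
.......
...**..
.......
.......
.......
.......
.*.....
.......
.*.....
Population = 4

Comparison: toroidal=8, fixed-dead=4 -> toroidal

Answer: toroidal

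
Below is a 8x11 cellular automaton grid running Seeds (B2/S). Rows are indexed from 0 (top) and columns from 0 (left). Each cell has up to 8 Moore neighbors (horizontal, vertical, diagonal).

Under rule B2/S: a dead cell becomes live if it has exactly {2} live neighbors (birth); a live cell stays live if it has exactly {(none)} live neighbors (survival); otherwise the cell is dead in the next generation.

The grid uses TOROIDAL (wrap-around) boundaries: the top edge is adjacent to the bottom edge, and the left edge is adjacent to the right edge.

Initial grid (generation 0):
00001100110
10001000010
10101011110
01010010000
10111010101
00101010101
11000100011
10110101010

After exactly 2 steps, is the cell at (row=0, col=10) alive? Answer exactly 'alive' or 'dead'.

Answer: dead

Derivation:
Simulating step by step:
Generation 0 (given above): 40 live cells
Generation 1: 3 live cells
10100001000
00000000000
00000000000
00000000000
00000000000
00000000000
00000000000
00000000000
Generation 2: 3 live cells
01000000000
01000000000
00000000000
00000000000
00000000000
00000000000
00000000000
01000000000

Cell (0,10) at generation 2: 0 -> dead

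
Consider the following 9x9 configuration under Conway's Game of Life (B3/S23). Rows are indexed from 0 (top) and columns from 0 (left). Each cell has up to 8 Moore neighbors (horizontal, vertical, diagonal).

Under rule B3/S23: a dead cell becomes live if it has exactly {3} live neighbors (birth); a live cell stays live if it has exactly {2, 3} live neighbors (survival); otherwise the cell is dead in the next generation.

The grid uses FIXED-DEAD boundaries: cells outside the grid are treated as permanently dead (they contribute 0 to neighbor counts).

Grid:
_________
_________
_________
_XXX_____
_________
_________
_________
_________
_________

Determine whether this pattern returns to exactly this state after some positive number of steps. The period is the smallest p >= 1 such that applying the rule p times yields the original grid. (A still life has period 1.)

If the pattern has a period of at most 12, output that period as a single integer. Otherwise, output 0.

Answer: 2

Derivation:
Simulating and comparing each generation to the original:
Gen 0 (original, given above): 3 live cells
Gen 1: 3 live cells, differs from original
Gen 2: 3 live cells, MATCHES original -> period = 2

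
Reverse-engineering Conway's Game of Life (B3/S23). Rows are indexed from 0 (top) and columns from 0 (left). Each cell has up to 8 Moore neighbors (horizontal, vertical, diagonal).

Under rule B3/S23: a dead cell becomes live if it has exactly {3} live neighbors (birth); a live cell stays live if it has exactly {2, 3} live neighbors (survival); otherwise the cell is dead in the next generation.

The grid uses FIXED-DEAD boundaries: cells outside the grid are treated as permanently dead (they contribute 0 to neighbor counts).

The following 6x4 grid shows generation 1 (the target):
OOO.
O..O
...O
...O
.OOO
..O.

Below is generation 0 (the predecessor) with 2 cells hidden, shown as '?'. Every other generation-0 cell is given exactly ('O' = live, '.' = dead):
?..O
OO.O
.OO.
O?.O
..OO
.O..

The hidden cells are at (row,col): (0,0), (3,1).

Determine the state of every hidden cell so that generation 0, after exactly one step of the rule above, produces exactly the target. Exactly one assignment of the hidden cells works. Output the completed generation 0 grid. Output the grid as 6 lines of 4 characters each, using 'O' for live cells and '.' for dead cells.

Answer: O..O
OO.O
.OO.
O..O
..OO
.O..

Derivation:
Hidden generation-0 cells (in order): (0,0), (3,1).
A hidden cell only influences target cells in its own 3x3 neighborhood. Try each of the 2^2 = 4 assignments, step the completed generation 0 forward once under B3/S23, and compare with the target:
  (0,0)=. (3,1)=. -> step gives (0,0)='.' but target has 'O' -> reject
  (0,0)=. (3,1)=O -> step gives (0,0)='.' but target has 'O' -> reject
  (0,0)=O (3,1)=. -> step reproduces the target at every cell -> ACCEPT
  (0,0)=O (3,1)=O -> step gives (3,0)='O' but target has '.' -> reject
Unique solution: (0,0)=live, (3,1)=dead.
Check: live-neighbor counts of every cell in the completed generation 0:
2331
3452
4443
1453
2332
1132
Applying B3/S23 to generation 0 with these counts gives:
OOO.
O..O
...O
...O
.OOO
..O.
which matches the target exactly.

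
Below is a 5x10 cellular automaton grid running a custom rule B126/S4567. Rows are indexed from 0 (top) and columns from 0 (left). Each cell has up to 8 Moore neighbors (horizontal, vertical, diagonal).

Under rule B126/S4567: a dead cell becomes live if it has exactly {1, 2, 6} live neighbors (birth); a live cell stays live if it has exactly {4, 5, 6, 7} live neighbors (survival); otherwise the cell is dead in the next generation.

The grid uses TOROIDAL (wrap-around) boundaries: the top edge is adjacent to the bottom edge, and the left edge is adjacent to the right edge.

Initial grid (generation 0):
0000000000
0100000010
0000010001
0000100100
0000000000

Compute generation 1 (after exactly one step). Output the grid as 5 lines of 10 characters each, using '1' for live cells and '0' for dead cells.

Answer: 1110000111
1010111101
1111101100
1001011011
0001111110

Derivation:
Simulating step by step:
Generation 0 (given above): 6 live cells
Generation 1: 32 live cells
(generation 1 grid is the final answer)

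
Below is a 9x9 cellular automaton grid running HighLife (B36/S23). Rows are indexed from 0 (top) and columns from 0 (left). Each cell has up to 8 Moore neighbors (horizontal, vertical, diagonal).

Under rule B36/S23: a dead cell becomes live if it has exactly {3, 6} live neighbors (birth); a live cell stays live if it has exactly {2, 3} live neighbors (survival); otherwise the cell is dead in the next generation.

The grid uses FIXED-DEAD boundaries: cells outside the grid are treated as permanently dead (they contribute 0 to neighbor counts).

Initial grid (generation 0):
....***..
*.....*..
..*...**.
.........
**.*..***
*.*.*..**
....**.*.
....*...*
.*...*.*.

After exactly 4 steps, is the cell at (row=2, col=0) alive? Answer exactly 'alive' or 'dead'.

Simulating step by step:
Generation 0 (given above): 27 live cells
Generation 1: 23 live cells
.....**..
.........
......**.
.**.....*
****..*.*
*.*.*....
....****.
....*..**
.........
Generation 2: 19 live cells
.........
.....*.*.
.......*.
*..*..*.*
*......*.
*.*.*....
....*.***
....*..**
.........
Generation 3: 19 live cells
.........
......*..
.......**
......*.*
*..*...*.
.*.*.**.*
....*.*.*
.....**.*
.........
Generation 4: 20 live cells
.........
.......*.
......*.*
......*.*
..*.**..*
..**.**.*
....**.**
.....**..
.........

Cell (2,0) at generation 4: 0 -> dead

Answer: dead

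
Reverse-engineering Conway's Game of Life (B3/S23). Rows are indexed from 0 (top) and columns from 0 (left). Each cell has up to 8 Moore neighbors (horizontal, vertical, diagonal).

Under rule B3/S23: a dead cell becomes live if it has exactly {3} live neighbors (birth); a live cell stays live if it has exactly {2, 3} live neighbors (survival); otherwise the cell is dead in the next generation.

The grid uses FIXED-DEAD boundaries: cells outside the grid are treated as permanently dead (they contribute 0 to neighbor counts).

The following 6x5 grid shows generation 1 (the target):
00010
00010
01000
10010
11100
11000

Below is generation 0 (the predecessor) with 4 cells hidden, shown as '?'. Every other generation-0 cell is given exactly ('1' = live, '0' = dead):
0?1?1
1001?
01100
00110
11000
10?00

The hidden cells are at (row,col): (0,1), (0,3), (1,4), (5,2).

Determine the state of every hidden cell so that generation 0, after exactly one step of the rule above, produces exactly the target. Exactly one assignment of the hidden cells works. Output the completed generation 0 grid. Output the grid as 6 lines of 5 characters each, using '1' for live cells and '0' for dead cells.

Answer: 00101
10010
01100
00110
11000
10000

Derivation:
Hidden generation-0 cells (in order): (0,1), (0,3), (1,4), (5,2).
A hidden cell only influences target cells in its own 3x3 neighborhood. Try each of the 2^4 = 16 assignments, step the completed generation 0 forward once under B3/S23, and compare with the target:
  (0,1)=0 (0,3)=0 (1,4)=0 (5,2)=0 -> step reproduces the target at every cell -> ACCEPT
  (0,1)=0 (0,3)=0 (1,4)=0 (5,2)=1 -> step gives (4,1)='0' but target has '1' -> reject
  (0,1)=0 (0,3)=0 (1,4)=1 (5,2)=0 -> step gives (0,3)='0' but target has '1' -> reject
  (0,1)=0 (0,3)=0 (1,4)=1 (5,2)=1 -> step gives (0,3)='0' but target has '1' -> reject
  (0,1)=0 (0,3)=1 (1,4)=0 (5,2)=0 -> step gives (0,2)='1' but target has '0' -> reject
  (0,1)=0 (0,3)=1 (1,4)=0 (5,2)=1 -> step gives (0,2)='1' but target has '0' -> reject
  (0,1)=0 (0,3)=1 (1,4)=1 (5,2)=0 -> step gives (0,2)='1' but target has '0' -> reject
  (0,1)=0 (0,3)=1 (1,4)=1 (5,2)=1 -> step gives (0,2)='1' but target has '0' -> reject
  (0,1)=1 (0,3)=0 (1,4)=0 (5,2)=0 -> step gives (0,1)='1' but target has '0' -> reject
  (0,1)=1 (0,3)=0 (1,4)=0 (5,2)=1 -> step gives (0,1)='1' but target has '0' -> reject
  (0,1)=1 (0,3)=0 (1,4)=1 (5,2)=0 -> step gives (0,1)='1' but target has '0' -> reject
  (0,1)=1 (0,3)=0 (1,4)=1 (5,2)=1 -> step gives (0,1)='1' but target has '0' -> reject
  (0,1)=1 (0,3)=1 (1,4)=0 (5,2)=0 -> step gives (0,1)='1' but target has '0' -> reject
  (0,1)=1 (0,3)=1 (1,4)=0 (5,2)=1 -> step gives (0,1)='1' but target has '0' -> reject
  (0,1)=1 (0,3)=1 (1,4)=1 (5,2)=0 -> step gives (0,1)='1' but target has '0' -> reject
  (0,1)=1 (0,3)=1 (1,4)=1 (5,2)=1 -> step gives (0,1)='1' but target has '0' -> reject
Unique solution: (0,1)=dead, (0,3)=dead, (1,4)=dead, (5,2)=dead.
Check: live-neighbor counts of every cell in the completed generation 0:
12131
14432
23442
35421
23321
23100
Applying B3/S23 to generation 0 with these counts gives:
00010
00010
01000
10010
11100
11000
which matches the target exactly.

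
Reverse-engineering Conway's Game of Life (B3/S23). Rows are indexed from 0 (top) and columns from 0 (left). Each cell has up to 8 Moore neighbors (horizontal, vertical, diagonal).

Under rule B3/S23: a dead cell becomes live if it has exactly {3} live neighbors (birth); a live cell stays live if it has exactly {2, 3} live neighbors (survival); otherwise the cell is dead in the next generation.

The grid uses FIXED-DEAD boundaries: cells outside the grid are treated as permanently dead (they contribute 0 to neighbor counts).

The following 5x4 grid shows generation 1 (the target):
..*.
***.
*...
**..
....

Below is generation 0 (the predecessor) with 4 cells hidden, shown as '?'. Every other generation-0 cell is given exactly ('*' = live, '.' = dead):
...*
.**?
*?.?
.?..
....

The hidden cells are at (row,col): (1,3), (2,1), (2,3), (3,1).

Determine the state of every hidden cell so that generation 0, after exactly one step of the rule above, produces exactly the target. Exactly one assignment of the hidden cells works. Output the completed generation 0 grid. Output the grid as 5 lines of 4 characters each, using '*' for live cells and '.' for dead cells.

Hidden generation-0 cells (in order): (1,3), (2,1), (2,3), (3,1).
A hidden cell only influences target cells in its own 3x3 neighborhood. Try each of the 2^4 = 16 assignments, step the completed generation 0 forward once under B3/S23, and compare with the target:
  (1,3)=. (2,1)=. (2,3)=. (3,1)=. -> step gives (1,0)='.' but target has '*' -> reject
  (1,3)=. (2,1)=. (2,3)=. (3,1)=* -> step gives (1,0)='.' but target has '*' -> reject
  (1,3)=. (2,1)=. (2,3)=* (3,1)=. -> step gives (1,0)='.' but target has '*' -> reject
  (1,3)=. (2,1)=. (2,3)=* (3,1)=* -> step gives (1,0)='.' but target has '*' -> reject
  (1,3)=. (2,1)=* (2,3)=. (3,1)=. -> step gives (2,1)='*' but target has '.' -> reject
  (1,3)=. (2,1)=* (2,3)=. (3,1)=* -> step reproduces the target at every cell -> ACCEPT
  (1,3)=. (2,1)=* (2,3)=* (3,1)=. -> step gives (1,2)='.' but target has '*' -> reject
  (1,3)=. (2,1)=* (2,3)=* (3,1)=* -> step gives (1,2)='.' but target has '*' -> reject
  (1,3)=* (2,1)=. (2,3)=. (3,1)=. -> step gives (0,2)='.' but target has '*' -> reject
  (1,3)=* (2,1)=. (2,3)=. (3,1)=* -> step gives (0,2)='.' but target has '*' -> reject
  (1,3)=* (2,1)=. (2,3)=* (3,1)=. -> step gives (0,2)='.' but target has '*' -> reject
  (1,3)=* (2,1)=. (2,3)=* (3,1)=* -> step gives (0,2)='.' but target has '*' -> reject
  (1,3)=* (2,1)=* (2,3)=. (3,1)=. -> step gives (0,2)='.' but target has '*' -> reject
  (1,3)=* (2,1)=* (2,3)=. (3,1)=* -> step gives (0,2)='.' but target has '*' -> reject
  (1,3)=* (2,1)=* (2,3)=* (3,1)=. -> step gives (0,2)='.' but target has '*' -> reject
  (1,3)=* (2,1)=* (2,3)=* (3,1)=* -> step gives (0,2)='.' but target has '*' -> reject
Unique solution: (1,3)=dead, (2,1)=live, (2,3)=dead, (3,1)=live.
Check: live-neighbor counts of every cell in the completed generation 0:
1231
3332
3441
3220
1110
Applying B3/S23 to generation 0 with these counts gives:
..*.
***.
*...
**..
....
which matches the target exactly.

Answer: ...*
.**.
**..
.*..
....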